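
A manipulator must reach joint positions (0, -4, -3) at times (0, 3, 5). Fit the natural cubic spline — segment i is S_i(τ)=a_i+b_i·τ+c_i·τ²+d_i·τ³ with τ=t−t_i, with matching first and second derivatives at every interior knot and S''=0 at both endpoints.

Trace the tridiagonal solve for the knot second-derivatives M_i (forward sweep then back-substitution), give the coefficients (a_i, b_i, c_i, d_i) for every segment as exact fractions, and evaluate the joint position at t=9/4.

Δ: Δ0=-4/3, Δ1=1/2
row 1: diag=10, rhs=11; c'=1/5, d'=11/10
back: M1=11/10
M: M0=0, M1=11/10, M2=0
seg 0: a=0, c=M0/2=0, d=(M1−M0)/(6·3)=11/180, b=Δ0−h0·(2M0+M1)/6=-113/60
seg 1: a=-4, c=M1/2=11/20, d=(M2−M1)/(6·2)=-11/120, b=Δ1−h1·(2M1+M2)/6=-7/30
t_q=9/4 → seg 0, τ=9/4; S=0+-113/60·τ+0·τ²+11/180·τ³=-4533/1280

  seg 0: a=0 b=-113/60 c=0 d=11/180
  seg 1: a=-4 b=-7/30 c=11/20 d=-11/120
S(9/4) = -4533/1280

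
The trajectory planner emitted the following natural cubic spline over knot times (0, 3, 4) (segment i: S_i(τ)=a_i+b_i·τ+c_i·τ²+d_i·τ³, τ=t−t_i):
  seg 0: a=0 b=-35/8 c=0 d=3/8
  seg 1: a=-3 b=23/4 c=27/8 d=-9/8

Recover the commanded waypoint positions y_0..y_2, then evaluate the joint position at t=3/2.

y_0 = S_0(0) = a_0 = 0
y_1 = S_1(0) = a_1 = -3
y_2 = S_1(1) = 5
t_q=3/2 is in segment 0 (τ=3/2); S_0(τ)=-339/64

y_0=0 y_1=-3 y_2=5
S(3/2) = -339/64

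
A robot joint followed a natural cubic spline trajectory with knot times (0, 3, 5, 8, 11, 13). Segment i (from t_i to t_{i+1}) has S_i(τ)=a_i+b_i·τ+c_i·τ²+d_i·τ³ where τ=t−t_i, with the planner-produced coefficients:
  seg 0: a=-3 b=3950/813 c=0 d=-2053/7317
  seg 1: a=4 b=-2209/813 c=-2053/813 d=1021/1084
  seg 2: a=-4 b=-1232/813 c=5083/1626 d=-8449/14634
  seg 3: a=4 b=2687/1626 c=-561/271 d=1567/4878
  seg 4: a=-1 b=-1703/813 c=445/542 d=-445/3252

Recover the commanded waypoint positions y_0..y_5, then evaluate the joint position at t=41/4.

y_0 = S_0(0) = a_0 = -3
y_1 = S_1(0) = a_1 = 4
y_2 = S_2(0) = a_2 = -4
y_3 = S_3(0) = a_3 = 4
y_4 = S_4(0) = a_4 = -1
y_5 = S_4(2) = -3
t_q=41/4 is in segment 3 (τ=9/4); S_3(τ)=31127/34688

y_0=-3 y_1=4 y_2=-4 y_3=4 y_4=-1 y_5=-3
S(41/4) = 31127/34688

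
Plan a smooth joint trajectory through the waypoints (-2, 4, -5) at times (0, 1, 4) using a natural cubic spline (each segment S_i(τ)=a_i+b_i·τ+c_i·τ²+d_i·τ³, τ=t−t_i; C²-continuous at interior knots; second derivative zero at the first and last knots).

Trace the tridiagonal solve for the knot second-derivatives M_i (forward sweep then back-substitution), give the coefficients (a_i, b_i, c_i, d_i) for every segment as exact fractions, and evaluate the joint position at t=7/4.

  seg 0: a=-2 b=57/8 c=0 d=-9/8
  seg 1: a=4 b=15/4 c=-27/8 d=3/8
S(7/4) = 2597/512

Δ: Δ0=6, Δ1=-3
row 1: diag=8, rhs=-54; c'=3/8, d'=-27/4
back: M1=-27/4
M: M0=0, M1=-27/4, M2=0
seg 0: a=-2, c=M0/2=0, d=(M1−M0)/(6·1)=-9/8, b=Δ0−h0·(2M0+M1)/6=57/8
seg 1: a=4, c=M1/2=-27/8, d=(M2−M1)/(6·3)=3/8, b=Δ1−h1·(2M1+M2)/6=15/4
t_q=7/4 → seg 1, τ=3/4; S=4+15/4·τ+-27/8·τ²+3/8·τ³=2597/512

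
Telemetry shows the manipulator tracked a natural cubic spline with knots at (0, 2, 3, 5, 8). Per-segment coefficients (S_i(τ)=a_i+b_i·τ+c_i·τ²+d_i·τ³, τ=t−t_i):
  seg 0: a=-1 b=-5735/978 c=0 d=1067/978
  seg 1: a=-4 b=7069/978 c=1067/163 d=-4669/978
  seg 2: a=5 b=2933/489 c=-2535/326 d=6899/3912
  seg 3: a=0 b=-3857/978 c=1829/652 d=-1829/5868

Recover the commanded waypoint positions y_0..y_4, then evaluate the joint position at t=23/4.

y_0=-1 y_1=-4 y_2=5 y_3=0 y_4=5
S(23/4) = -63067/41728

y_0 = S_0(0) = a_0 = -1
y_1 = S_1(0) = a_1 = -4
y_2 = S_2(0) = a_2 = 5
y_3 = S_3(0) = a_3 = 0
y_4 = S_3(3) = 5
t_q=23/4 is in segment 3 (τ=3/4); S_3(τ)=-63067/41728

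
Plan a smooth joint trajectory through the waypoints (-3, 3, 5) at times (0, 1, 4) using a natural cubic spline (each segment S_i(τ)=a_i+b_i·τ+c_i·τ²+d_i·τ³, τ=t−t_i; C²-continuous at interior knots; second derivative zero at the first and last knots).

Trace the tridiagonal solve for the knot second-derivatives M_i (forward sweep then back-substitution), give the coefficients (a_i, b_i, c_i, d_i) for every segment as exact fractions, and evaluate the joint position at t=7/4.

  seg 0: a=-3 b=20/3 c=0 d=-2/3
  seg 1: a=3 b=14/3 c=-2 d=2/9
S(7/4) = 175/32

Δ: Δ0=6, Δ1=2/3
row 1: diag=8, rhs=-32; c'=3/8, d'=-4
back: M1=-4
M: M0=0, M1=-4, M2=0
seg 0: a=-3, c=M0/2=0, d=(M1−M0)/(6·1)=-2/3, b=Δ0−h0·(2M0+M1)/6=20/3
seg 1: a=3, c=M1/2=-2, d=(M2−M1)/(6·3)=2/9, b=Δ1−h1·(2M1+M2)/6=14/3
t_q=7/4 → seg 1, τ=3/4; S=3+14/3·τ+-2·τ²+2/9·τ³=175/32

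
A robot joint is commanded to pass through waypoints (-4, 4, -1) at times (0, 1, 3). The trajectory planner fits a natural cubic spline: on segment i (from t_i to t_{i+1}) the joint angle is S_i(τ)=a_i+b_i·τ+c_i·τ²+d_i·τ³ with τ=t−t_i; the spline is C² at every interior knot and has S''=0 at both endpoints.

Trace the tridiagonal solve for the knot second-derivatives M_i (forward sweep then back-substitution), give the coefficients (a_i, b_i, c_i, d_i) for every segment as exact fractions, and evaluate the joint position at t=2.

Δ: Δ0=8, Δ1=-5/2
row 1: diag=6, rhs=-63; c'=1/3, d'=-21/2
back: M1=-21/2
M: M0=0, M1=-21/2, M2=0
seg 0: a=-4, c=M0/2=0, d=(M1−M0)/(6·1)=-7/4, b=Δ0−h0·(2M0+M1)/6=39/4
seg 1: a=4, c=M1/2=-21/4, d=(M2−M1)/(6·2)=7/8, b=Δ1−h1·(2M1+M2)/6=9/2
t_q=2 → seg 1, τ=1; S=4+9/2·τ+-21/4·τ²+7/8·τ³=33/8

  seg 0: a=-4 b=39/4 c=0 d=-7/4
  seg 1: a=4 b=9/2 c=-21/4 d=7/8
S(2) = 33/8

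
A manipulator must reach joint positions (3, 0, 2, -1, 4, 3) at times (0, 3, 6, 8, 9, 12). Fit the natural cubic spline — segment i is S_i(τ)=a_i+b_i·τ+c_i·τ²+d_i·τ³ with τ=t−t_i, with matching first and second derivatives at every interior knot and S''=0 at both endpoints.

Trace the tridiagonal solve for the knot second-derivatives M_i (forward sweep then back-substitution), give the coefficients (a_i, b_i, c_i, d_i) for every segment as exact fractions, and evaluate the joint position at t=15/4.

Δ: Δ0=-1, Δ1=2/3, Δ2=-3/2, Δ3=5, Δ4=-1/3
row 1: diag=12, rhs=10; c'=1/4, d'=5/6
row 2: denom=10−3·1/4=37/4; d'=(-13−3·5/6)/(37/4)=-62/37
row 3: denom=6−2·8/37=206/37; d'=(39−2·-62/37)/(206/37)=1567/206
row 4: denom=8−1·37/206=1611/206; d'=(-32−1·1567/206)/(1611/206)=-8159/1611
back: M4=-8159/1611
back: M3=1567/206−37/206·-8159/1611=13720/1611
back: M2=-62/37−8/37·13720/1611=-5666/1611
back: M1=5/6−1/4·-5666/1611=2759/1611
M: M0=0, M1=2759/1611, M2=-5666/1611, M3=13720/1611, M4=-8159/1611, M5=0
seg 0: a=3, c=M0/2=0, d=(M1−M0)/(6·3)=2759/28998, b=Δ0−h0·(2M0+M1)/6=-5981/3222
seg 1: a=0, c=M1/2=2759/3222, d=(M2−M1)/(6·3)=-8425/28998, b=Δ1−h1·(2M1+M2)/6=1148/1611
seg 2: a=2, c=M2/2=-2833/1611, d=(M3−M2)/(6·2)=359/358, b=Δ2−h2·(2M2+M3)/6=-6425/3222
seg 3: a=-1, c=M3/2=6860/1611, d=(M4−M3)/(6·1)=-2431/1074, b=Δ3−h3·(2M3+M4)/6=9683/3222
seg 4: a=4, c=M4/2=-8159/3222, d=(M5−M4)/(6·3)=8159/28998, b=Δ4−h4·(2M4+M5)/6=7622/1611
t_q=15/4 → seg 1, τ=3/4; S=0+1148/1611·τ+2759/3222·τ²+-8425/28998·τ³=20473/22912

  seg 0: a=3 b=-5981/3222 c=0 d=2759/28998
  seg 1: a=0 b=1148/1611 c=2759/3222 d=-8425/28998
  seg 2: a=2 b=-6425/3222 c=-2833/1611 d=359/358
  seg 3: a=-1 b=9683/3222 c=6860/1611 d=-2431/1074
  seg 4: a=4 b=7622/1611 c=-8159/3222 d=8159/28998
S(15/4) = 20473/22912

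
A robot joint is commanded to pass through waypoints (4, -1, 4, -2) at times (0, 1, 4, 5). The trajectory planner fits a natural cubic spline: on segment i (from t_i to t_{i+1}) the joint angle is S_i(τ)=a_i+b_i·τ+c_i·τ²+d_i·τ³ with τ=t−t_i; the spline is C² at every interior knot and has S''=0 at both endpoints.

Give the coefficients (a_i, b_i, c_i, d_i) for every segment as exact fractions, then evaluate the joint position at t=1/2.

  seg 0: a=4 b=-1054/165 c=0 d=229/165
  seg 1: a=-1 b=-367/165 c=229/55 d=-43/45
  seg 2: a=4 b=-502/165 c=-244/55 d=244/165
S(1/2) = 431/440

Δ: Δ0=-5, Δ1=5/3, Δ2=-6
row 1: diag=8, rhs=40; c'=3/8, d'=5
row 2: denom=8−3·3/8=55/8; d'=(-46−3·5)/(55/8)=-488/55
back: M2=-488/55
back: M1=5−3/8·-488/55=458/55
M: M0=0, M1=458/55, M2=-488/55, M3=0
seg 0: a=4, c=M0/2=0, d=(M1−M0)/(6·1)=229/165, b=Δ0−h0·(2M0+M1)/6=-1054/165
seg 1: a=-1, c=M1/2=229/55, d=(M2−M1)/(6·3)=-43/45, b=Δ1−h1·(2M1+M2)/6=-367/165
seg 2: a=4, c=M2/2=-244/55, d=(M3−M2)/(6·1)=244/165, b=Δ2−h2·(2M2+M3)/6=-502/165
t_q=1/2 → seg 0, τ=1/2; S=4+-1054/165·τ+0·τ²+229/165·τ³=431/440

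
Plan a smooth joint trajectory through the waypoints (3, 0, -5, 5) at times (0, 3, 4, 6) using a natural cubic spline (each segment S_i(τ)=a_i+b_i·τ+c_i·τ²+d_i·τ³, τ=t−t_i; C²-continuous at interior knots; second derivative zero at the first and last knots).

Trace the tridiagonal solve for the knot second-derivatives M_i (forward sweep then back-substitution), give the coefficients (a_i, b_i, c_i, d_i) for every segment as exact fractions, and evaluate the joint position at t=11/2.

Δ: Δ0=-1, Δ1=-5, Δ2=5
row 1: diag=8, rhs=-24; c'=1/8, d'=-3
row 2: denom=6−1·1/8=47/8; d'=(60−1·-3)/(47/8)=504/47
back: M2=504/47
back: M1=-3−1/8·504/47=-204/47
M: M0=0, M1=-204/47, M2=504/47, M3=0
seg 0: a=3, c=M0/2=0, d=(M1−M0)/(6·3)=-34/141, b=Δ0−h0·(2M0+M1)/6=55/47
seg 1: a=0, c=M1/2=-102/47, d=(M2−M1)/(6·1)=118/47, b=Δ1−h1·(2M1+M2)/6=-251/47
seg 2: a=-5, c=M2/2=252/47, d=(M3−M2)/(6·2)=-42/47, b=Δ2−h2·(2M2+M3)/6=-101/47
t_q=11/2 → seg 2, τ=3/2; S=-5+-101/47·τ+252/47·τ²+-42/47·τ³=155/188

  seg 0: a=3 b=55/47 c=0 d=-34/141
  seg 1: a=0 b=-251/47 c=-102/47 d=118/47
  seg 2: a=-5 b=-101/47 c=252/47 d=-42/47
S(11/2) = 155/188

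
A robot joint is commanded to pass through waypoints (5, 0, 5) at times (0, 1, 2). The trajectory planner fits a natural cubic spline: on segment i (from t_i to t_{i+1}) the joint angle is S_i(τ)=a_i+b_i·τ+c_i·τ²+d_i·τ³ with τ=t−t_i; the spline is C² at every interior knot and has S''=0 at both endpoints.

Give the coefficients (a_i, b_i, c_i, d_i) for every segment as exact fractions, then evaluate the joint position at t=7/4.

Δ: Δ0=-5, Δ1=5
row 1: diag=4, rhs=60; c'=1/4, d'=15
back: M1=15
M: M0=0, M1=15, M2=0
seg 0: a=5, c=M0/2=0, d=(M1−M0)/(6·1)=5/2, b=Δ0−h0·(2M0+M1)/6=-15/2
seg 1: a=0, c=M1/2=15/2, d=(M2−M1)/(6·1)=-5/2, b=Δ1−h1·(2M1+M2)/6=0
t_q=7/4 → seg 1, τ=3/4; S=0+0·τ+15/2·τ²+-5/2·τ³=405/128

  seg 0: a=5 b=-15/2 c=0 d=5/2
  seg 1: a=0 b=0 c=15/2 d=-5/2
S(7/4) = 405/128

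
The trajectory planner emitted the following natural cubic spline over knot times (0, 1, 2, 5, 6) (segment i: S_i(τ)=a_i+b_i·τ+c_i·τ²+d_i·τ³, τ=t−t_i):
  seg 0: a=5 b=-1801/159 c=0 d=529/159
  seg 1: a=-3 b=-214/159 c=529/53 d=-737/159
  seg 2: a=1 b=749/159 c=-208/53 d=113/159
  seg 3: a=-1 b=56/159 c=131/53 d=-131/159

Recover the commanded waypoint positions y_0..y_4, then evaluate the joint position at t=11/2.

y_0=5 y_1=-3 y_2=1 y_3=-1 y_4=1
S(11/2) = -131/424

y_0 = S_0(0) = a_0 = 5
y_1 = S_1(0) = a_1 = -3
y_2 = S_2(0) = a_2 = 1
y_3 = S_3(0) = a_3 = -1
y_4 = S_3(1) = 1
t_q=11/2 is in segment 3 (τ=1/2); S_3(τ)=-131/424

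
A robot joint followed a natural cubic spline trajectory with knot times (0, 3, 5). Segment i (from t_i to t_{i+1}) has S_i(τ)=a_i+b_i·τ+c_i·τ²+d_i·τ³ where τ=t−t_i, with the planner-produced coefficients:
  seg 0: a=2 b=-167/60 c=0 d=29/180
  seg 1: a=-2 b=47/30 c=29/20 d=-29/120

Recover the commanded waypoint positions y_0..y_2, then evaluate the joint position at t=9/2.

y_0=2 y_1=-2 y_2=5
S(9/2) = 179/64

y_0 = S_0(0) = a_0 = 2
y_1 = S_1(0) = a_1 = -2
y_2 = S_1(2) = 5
t_q=9/2 is in segment 1 (τ=3/2); S_1(τ)=179/64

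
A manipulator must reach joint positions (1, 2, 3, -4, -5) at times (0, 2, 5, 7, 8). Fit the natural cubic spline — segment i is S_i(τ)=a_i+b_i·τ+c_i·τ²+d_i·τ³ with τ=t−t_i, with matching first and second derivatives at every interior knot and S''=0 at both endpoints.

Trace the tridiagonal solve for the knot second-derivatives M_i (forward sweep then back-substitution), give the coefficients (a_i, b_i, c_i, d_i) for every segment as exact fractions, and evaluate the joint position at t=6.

  seg 0: a=1 b=311/1518 c=0 d=56/759
  seg 1: a=2 b=1655/1518 c=112/253 d=-1055/4554
  seg 2: a=3 b=-1904/759 c=-831/506 d=3481/6072
  seg 3: a=-4 b=-3337/1518 c=1819/1012 d=-1819/3036
S(6) = -1169/2024

Δ: Δ0=1/2, Δ1=1/3, Δ2=-7/2, Δ3=-1
row 1: diag=10, rhs=-1; c'=3/10, d'=-1/10
row 2: denom=10−3·3/10=91/10; d'=(-23−3·-1/10)/(91/10)=-227/91
row 3: denom=6−2·20/91=506/91; d'=(15−2·-227/91)/(506/91)=1819/506
back: M3=1819/506
back: M2=-227/91−20/91·1819/506=-831/253
back: M1=-1/10−3/10·-831/253=224/253
M: M0=0, M1=224/253, M2=-831/253, M3=1819/506, M4=0
seg 0: a=1, c=M0/2=0, d=(M1−M0)/(6·2)=56/759, b=Δ0−h0·(2M0+M1)/6=311/1518
seg 1: a=2, c=M1/2=112/253, d=(M2−M1)/(6·3)=-1055/4554, b=Δ1−h1·(2M1+M2)/6=1655/1518
seg 2: a=3, c=M2/2=-831/506, d=(M3−M2)/(6·2)=3481/6072, b=Δ2−h2·(2M2+M3)/6=-1904/759
seg 3: a=-4, c=M3/2=1819/1012, d=(M4−M3)/(6·1)=-1819/3036, b=Δ3−h3·(2M3+M4)/6=-3337/1518
t_q=6 → seg 2, τ=1; S=3+-1904/759·τ+-831/506·τ²+3481/6072·τ³=-1169/2024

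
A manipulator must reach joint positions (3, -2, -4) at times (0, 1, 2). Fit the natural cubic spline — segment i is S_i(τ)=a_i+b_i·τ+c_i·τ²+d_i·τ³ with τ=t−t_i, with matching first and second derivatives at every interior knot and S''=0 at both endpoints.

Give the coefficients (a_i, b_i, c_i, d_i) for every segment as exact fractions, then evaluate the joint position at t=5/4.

  seg 0: a=3 b=-23/4 c=0 d=3/4
  seg 1: a=-2 b=-7/2 c=9/4 d=-3/4
S(5/4) = -703/256

Δ: Δ0=-5, Δ1=-2
row 1: diag=4, rhs=18; c'=1/4, d'=9/2
back: M1=9/2
M: M0=0, M1=9/2, M2=0
seg 0: a=3, c=M0/2=0, d=(M1−M0)/(6·1)=3/4, b=Δ0−h0·(2M0+M1)/6=-23/4
seg 1: a=-2, c=M1/2=9/4, d=(M2−M1)/(6·1)=-3/4, b=Δ1−h1·(2M1+M2)/6=-7/2
t_q=5/4 → seg 1, τ=1/4; S=-2+-7/2·τ+9/4·τ²+-3/4·τ³=-703/256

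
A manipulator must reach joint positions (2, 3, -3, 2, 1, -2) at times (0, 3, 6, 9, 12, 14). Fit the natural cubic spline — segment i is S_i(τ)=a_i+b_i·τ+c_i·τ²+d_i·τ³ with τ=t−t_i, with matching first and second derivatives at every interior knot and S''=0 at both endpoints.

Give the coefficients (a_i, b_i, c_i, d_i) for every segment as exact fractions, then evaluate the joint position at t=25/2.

Δ: Δ0=1/3, Δ1=-2, Δ2=5/3, Δ3=-1/3, Δ4=-3/2
row 1: diag=12, rhs=-14; c'=1/4, d'=-7/6
row 2: denom=12−3·1/4=45/4; d'=(22−3·-7/6)/(45/4)=34/15
row 3: denom=12−3·4/15=56/5; d'=(-12−3·34/15)/(56/5)=-47/28
row 4: denom=10−3·15/56=515/56; d'=(-7−3·-47/28)/(515/56)=-22/103
back: M4=-22/103
back: M3=-47/28−15/56·-22/103=-167/103
back: M2=34/15−4/15·-167/103=278/103
back: M1=-7/6−1/4·278/103=-569/309
M: M0=0, M1=-569/309, M2=278/103, M3=-167/103, M4=-22/103, M5=0
seg 0: a=2, c=M0/2=0, d=(M1−M0)/(6·3)=-569/5562, b=Δ0−h0·(2M0+M1)/6=775/618
seg 1: a=3, c=M1/2=-569/618, d=(M2−M1)/(6·3)=1403/5562, b=Δ1−h1·(2M1+M2)/6=-466/309
seg 2: a=-3, c=M2/2=139/103, d=(M3−M2)/(6·3)=-445/1854, b=Δ2−h2·(2M2+M3)/6=-137/618
seg 3: a=2, c=M3/2=-167/206, d=(M4−M3)/(6·3)=145/1854, b=Δ3−h3·(2M3+M4)/6=431/309
seg 4: a=1, c=M4/2=-11/103, d=(M5−M4)/(6·2)=11/618, b=Δ4−h4·(2M4+M5)/6=-839/618
t_q=25/2 → seg 4, τ=1/2; S=1+-839/618·τ+-11/103·τ²+11/618·τ³=489/1648

  seg 0: a=2 b=775/618 c=0 d=-569/5562
  seg 1: a=3 b=-466/309 c=-569/618 d=1403/5562
  seg 2: a=-3 b=-137/618 c=139/103 d=-445/1854
  seg 3: a=2 b=431/309 c=-167/206 d=145/1854
  seg 4: a=1 b=-839/618 c=-11/103 d=11/618
S(25/2) = 489/1648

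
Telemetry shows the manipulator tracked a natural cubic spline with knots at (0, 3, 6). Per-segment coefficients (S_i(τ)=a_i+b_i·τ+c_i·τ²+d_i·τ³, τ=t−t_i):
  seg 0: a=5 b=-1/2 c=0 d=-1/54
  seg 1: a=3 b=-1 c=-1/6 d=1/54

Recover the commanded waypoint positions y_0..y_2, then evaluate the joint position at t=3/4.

y_0=5 y_1=3 y_2=-1
S(3/4) = 591/128

y_0 = S_0(0) = a_0 = 5
y_1 = S_1(0) = a_1 = 3
y_2 = S_1(3) = -1
t_q=3/4 is in segment 0 (τ=3/4); S_0(τ)=591/128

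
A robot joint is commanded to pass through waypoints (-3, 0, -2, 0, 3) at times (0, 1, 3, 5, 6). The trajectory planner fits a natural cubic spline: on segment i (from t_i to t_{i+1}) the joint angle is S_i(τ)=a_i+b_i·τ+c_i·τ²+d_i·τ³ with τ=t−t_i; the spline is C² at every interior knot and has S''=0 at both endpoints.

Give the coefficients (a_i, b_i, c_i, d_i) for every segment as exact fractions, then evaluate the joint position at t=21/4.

  seg 0: a=-3 b=19/5 c=0 d=-4/5
  seg 1: a=0 b=7/5 c=-12/5 d=3/5
  seg 2: a=-2 b=-1 c=6/5 d=-1/10
  seg 3: a=0 b=13/5 c=3/5 d=-1/5
S(21/4) = 219/320

Δ: Δ0=3, Δ1=-1, Δ2=1, Δ3=3
row 1: diag=6, rhs=-24; c'=1/3, d'=-4
row 2: denom=8−2·1/3=22/3; d'=(12−2·-4)/(22/3)=30/11
row 3: denom=6−2·3/11=60/11; d'=(12−2·30/11)/(60/11)=6/5
back: M3=6/5
back: M2=30/11−3/11·6/5=12/5
back: M1=-4−1/3·12/5=-24/5
M: M0=0, M1=-24/5, M2=12/5, M3=6/5, M4=0
seg 0: a=-3, c=M0/2=0, d=(M1−M0)/(6·1)=-4/5, b=Δ0−h0·(2M0+M1)/6=19/5
seg 1: a=0, c=M1/2=-12/5, d=(M2−M1)/(6·2)=3/5, b=Δ1−h1·(2M1+M2)/6=7/5
seg 2: a=-2, c=M2/2=6/5, d=(M3−M2)/(6·2)=-1/10, b=Δ2−h2·(2M2+M3)/6=-1
seg 3: a=0, c=M3/2=3/5, d=(M4−M3)/(6·1)=-1/5, b=Δ3−h3·(2M3+M4)/6=13/5
t_q=21/4 → seg 3, τ=1/4; S=0+13/5·τ+3/5·τ²+-1/5·τ³=219/320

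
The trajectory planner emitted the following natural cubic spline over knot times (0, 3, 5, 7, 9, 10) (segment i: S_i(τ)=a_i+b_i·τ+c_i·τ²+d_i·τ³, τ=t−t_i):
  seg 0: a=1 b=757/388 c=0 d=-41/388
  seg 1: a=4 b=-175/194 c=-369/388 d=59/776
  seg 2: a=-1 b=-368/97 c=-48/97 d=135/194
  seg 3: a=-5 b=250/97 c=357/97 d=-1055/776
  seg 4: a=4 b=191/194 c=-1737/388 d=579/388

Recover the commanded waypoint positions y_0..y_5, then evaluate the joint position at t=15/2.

y_0 = S_0(0) = a_0 = 1
y_1 = S_1(0) = a_1 = 4
y_2 = S_2(0) = a_2 = -1
y_3 = S_3(0) = a_3 = -5
y_4 = S_4(0) = a_4 = 4
y_5 = S_4(1) = 2
t_q=15/2 is in segment 3 (τ=1/2); S_3(τ)=-18383/6208

y_0=1 y_1=4 y_2=-1 y_3=-5 y_4=4 y_5=2
S(15/2) = -18383/6208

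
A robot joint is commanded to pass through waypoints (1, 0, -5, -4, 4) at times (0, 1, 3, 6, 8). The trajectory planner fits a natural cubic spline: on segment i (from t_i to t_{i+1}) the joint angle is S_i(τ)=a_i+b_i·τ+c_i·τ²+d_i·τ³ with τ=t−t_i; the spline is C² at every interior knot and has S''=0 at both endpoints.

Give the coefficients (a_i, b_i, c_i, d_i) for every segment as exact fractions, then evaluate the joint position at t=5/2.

Δ: Δ0=-1, Δ1=-5/2, Δ2=1/3, Δ3=4
row 1: diag=6, rhs=-9; c'=1/3, d'=-3/2
row 2: denom=10−2·1/3=28/3; d'=(17−2·-3/2)/(28/3)=15/7
row 3: denom=10−3·9/28=253/28; d'=(22−3·15/7)/(253/28)=436/253
back: M3=436/253
back: M2=15/7−9/28·436/253=402/253
back: M1=-3/2−1/3·402/253=-1027/506
M: M0=0, M1=-1027/506, M2=402/253, M3=436/253, M4=0
seg 0: a=1, c=M0/2=0, d=(M1−M0)/(6·1)=-1027/3036, b=Δ0−h0·(2M0+M1)/6=-2009/3036
seg 1: a=0, c=M1/2=-1027/1012, d=(M2−M1)/(6·2)=1831/6072, b=Δ1−h1·(2M1+M2)/6=-2545/1518
seg 2: a=-5, c=M2/2=201/253, d=(M3−M2)/(6·3)=17/2277, b=Δ2−h2·(2M2+M3)/6=-1607/759
seg 3: a=-4, c=M3/2=218/253, d=(M4−M3)/(6·2)=-109/759, b=Δ3−h3·(2M3+M4)/6=2164/759
t_q=5/2 → seg 1, τ=3/2; S=0+-2545/1518·τ+-1027/1012·τ²+1831/6072·τ³=-61213/16192

  seg 0: a=1 b=-2009/3036 c=0 d=-1027/3036
  seg 1: a=0 b=-2545/1518 c=-1027/1012 d=1831/6072
  seg 2: a=-5 b=-1607/759 c=201/253 d=17/2277
  seg 3: a=-4 b=2164/759 c=218/253 d=-109/759
S(5/2) = -61213/16192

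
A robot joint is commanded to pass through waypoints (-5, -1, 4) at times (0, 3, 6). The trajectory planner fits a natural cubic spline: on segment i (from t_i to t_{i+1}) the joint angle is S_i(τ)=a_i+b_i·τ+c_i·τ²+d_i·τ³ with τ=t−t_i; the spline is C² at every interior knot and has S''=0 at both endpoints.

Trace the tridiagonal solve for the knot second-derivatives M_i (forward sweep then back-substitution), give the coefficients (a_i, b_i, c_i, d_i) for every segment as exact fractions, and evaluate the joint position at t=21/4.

Δ: Δ0=4/3, Δ1=5/3
row 1: diag=12, rhs=2; c'=1/4, d'=1/6
back: M1=1/6
M: M0=0, M1=1/6, M2=0
seg 0: a=-5, c=M0/2=0, d=(M1−M0)/(6·3)=1/108, b=Δ0−h0·(2M0+M1)/6=5/4
seg 1: a=-1, c=M1/2=1/12, d=(M2−M1)/(6·3)=-1/108, b=Δ1−h1·(2M1+M2)/6=3/2
t_q=21/4 → seg 1, τ=9/4; S=-1+3/2·τ+1/12·τ²+-1/108·τ³=689/256

  seg 0: a=-5 b=5/4 c=0 d=1/108
  seg 1: a=-1 b=3/2 c=1/12 d=-1/108
S(21/4) = 689/256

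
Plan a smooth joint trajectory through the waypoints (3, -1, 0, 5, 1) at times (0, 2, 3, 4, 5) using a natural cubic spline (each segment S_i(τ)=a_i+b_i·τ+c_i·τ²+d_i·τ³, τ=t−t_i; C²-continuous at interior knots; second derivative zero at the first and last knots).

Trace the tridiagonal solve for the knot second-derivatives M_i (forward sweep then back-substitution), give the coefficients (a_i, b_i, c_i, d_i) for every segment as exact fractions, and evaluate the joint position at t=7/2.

Δ: Δ0=-2, Δ1=1, Δ2=5, Δ3=-4
row 1: diag=6, rhs=18; c'=1/6, d'=3
row 2: denom=4−1·1/6=23/6; d'=(24−1·3)/(23/6)=126/23
row 3: denom=4−1·6/23=86/23; d'=(-54−1·126/23)/(86/23)=-684/43
back: M3=-684/43
back: M2=126/23−6/23·-684/43=414/43
back: M1=3−1/6·414/43=60/43
M: M0=0, M1=60/43, M2=414/43, M3=-684/43, M4=0
seg 0: a=3, c=M0/2=0, d=(M1−M0)/(6·2)=5/43, b=Δ0−h0·(2M0+M1)/6=-106/43
seg 1: a=-1, c=M1/2=30/43, d=(M2−M1)/(6·1)=59/43, b=Δ1−h1·(2M1+M2)/6=-46/43
seg 2: a=0, c=M2/2=207/43, d=(M3−M2)/(6·1)=-183/43, b=Δ2−h2·(2M2+M3)/6=191/43
seg 3: a=5, c=M3/2=-342/43, d=(M4−M3)/(6·1)=114/43, b=Δ3−h3·(2M3+M4)/6=56/43
t_q=7/2 → seg 2, τ=1/2; S=0+191/43·τ+207/43·τ²+-183/43·τ³=995/344

  seg 0: a=3 b=-106/43 c=0 d=5/43
  seg 1: a=-1 b=-46/43 c=30/43 d=59/43
  seg 2: a=0 b=191/43 c=207/43 d=-183/43
  seg 3: a=5 b=56/43 c=-342/43 d=114/43
S(7/2) = 995/344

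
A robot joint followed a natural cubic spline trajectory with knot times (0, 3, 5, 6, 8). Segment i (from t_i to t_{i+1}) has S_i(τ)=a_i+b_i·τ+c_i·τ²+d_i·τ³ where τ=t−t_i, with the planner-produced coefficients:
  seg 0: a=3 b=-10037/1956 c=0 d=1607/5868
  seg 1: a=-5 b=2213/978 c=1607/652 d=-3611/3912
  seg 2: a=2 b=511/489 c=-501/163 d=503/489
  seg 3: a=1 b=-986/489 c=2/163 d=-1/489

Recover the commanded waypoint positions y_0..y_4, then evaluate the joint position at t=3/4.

y_0=3 y_1=-5 y_2=2 y_3=1 y_4=-3
S(3/4) = -30587/41728

y_0 = S_0(0) = a_0 = 3
y_1 = S_1(0) = a_1 = -5
y_2 = S_2(0) = a_2 = 2
y_3 = S_3(0) = a_3 = 1
y_4 = S_3(2) = -3
t_q=3/4 is in segment 0 (τ=3/4); S_0(τ)=-30587/41728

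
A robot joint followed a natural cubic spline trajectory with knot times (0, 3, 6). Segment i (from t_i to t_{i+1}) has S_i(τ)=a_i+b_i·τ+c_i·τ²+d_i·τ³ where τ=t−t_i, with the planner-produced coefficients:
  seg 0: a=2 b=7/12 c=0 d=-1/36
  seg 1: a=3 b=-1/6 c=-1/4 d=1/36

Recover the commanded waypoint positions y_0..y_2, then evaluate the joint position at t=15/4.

y_0 = S_0(0) = a_0 = 2
y_1 = S_1(0) = a_1 = 3
y_2 = S_1(3) = 1
t_q=15/4 is in segment 1 (τ=3/4); S_1(τ)=703/256

y_0=2 y_1=3 y_2=1
S(15/4) = 703/256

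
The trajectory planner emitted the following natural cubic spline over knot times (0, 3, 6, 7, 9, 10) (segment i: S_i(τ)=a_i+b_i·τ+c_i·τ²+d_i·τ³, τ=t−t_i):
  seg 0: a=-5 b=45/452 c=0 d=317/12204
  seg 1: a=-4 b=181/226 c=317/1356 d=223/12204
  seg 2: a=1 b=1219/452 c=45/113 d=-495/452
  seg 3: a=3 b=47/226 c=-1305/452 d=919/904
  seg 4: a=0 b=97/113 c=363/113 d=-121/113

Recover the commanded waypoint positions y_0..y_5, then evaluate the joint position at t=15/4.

y_0=-5 y_1=-4 y_2=1 y_3=3 y_4=0 y_5=3
S(15/4) = -94309/28928

y_0 = S_0(0) = a_0 = -5
y_1 = S_1(0) = a_1 = -4
y_2 = S_2(0) = a_2 = 1
y_3 = S_3(0) = a_3 = 3
y_4 = S_4(0) = a_4 = 0
y_5 = S_4(1) = 3
t_q=15/4 is in segment 1 (τ=3/4); S_1(τ)=-94309/28928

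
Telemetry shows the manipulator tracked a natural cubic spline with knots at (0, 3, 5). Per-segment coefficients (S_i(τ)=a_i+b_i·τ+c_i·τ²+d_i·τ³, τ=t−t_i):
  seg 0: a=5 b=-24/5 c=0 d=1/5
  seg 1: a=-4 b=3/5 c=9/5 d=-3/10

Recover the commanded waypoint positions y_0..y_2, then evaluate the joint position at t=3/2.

y_0 = S_0(0) = a_0 = 5
y_1 = S_1(0) = a_1 = -4
y_2 = S_1(2) = 2
t_q=3/2 is in segment 0 (τ=3/2); S_0(τ)=-61/40

y_0=5 y_1=-4 y_2=2
S(3/2) = -61/40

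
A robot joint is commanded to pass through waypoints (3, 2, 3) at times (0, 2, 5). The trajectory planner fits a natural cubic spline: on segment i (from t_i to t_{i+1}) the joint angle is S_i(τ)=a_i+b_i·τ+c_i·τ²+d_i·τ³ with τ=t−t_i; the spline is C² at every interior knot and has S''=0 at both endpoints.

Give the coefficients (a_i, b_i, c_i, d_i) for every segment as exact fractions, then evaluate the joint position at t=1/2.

Δ: Δ0=-1/2, Δ1=1/3
row 1: diag=10, rhs=5; c'=3/10, d'=1/2
back: M1=1/2
M: M0=0, M1=1/2, M2=0
seg 0: a=3, c=M0/2=0, d=(M1−M0)/(6·2)=1/24, b=Δ0−h0·(2M0+M1)/6=-2/3
seg 1: a=2, c=M1/2=1/4, d=(M2−M1)/(6·3)=-1/36, b=Δ1−h1·(2M1+M2)/6=-1/6
t_q=1/2 → seg 0, τ=1/2; S=3+-2/3·τ+0·τ²+1/24·τ³=171/64

  seg 0: a=3 b=-2/3 c=0 d=1/24
  seg 1: a=2 b=-1/6 c=1/4 d=-1/36
S(1/2) = 171/64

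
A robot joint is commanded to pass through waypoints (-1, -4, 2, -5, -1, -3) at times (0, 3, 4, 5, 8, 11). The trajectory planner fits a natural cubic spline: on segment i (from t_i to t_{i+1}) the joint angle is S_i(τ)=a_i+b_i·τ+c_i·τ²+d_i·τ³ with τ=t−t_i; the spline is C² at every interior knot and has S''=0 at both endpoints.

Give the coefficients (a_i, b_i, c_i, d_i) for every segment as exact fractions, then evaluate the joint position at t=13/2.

  seg 0: a=-1 b=-4456/867 c=0 d=3589/7803
  seg 1: a=-4 b=6311/867 c=3589/867 d=-1566/289
  seg 2: a=2 b=-605/867 c=-10505/867 d=5041/867
  seg 3: a=-5 b=-2164/289 c=4618/867 d=-6206/7803
  seg 4: a=-1 b=866/289 c=-1588/867 d=1588/7803
S(13/2) = -8013/1156

Δ: Δ0=-1, Δ1=6, Δ2=-7, Δ3=4/3, Δ4=-2/3
row 1: diag=8, rhs=42; c'=1/8, d'=21/4
row 2: denom=4−1·1/8=31/8; d'=(-78−1·21/4)/(31/8)=-666/31
row 3: denom=8−1·8/31=240/31; d'=(50−1·-666/31)/(240/31)=277/30
row 4: denom=12−3·31/80=867/80; d'=(-12−3·277/30)/(867/80)=-3176/867
back: M4=-3176/867
back: M3=277/30−31/80·-3176/867=9236/867
back: M2=-666/31−8/31·9236/867=-21010/867
back: M1=21/4−1/8·-21010/867=7178/867
M: M0=0, M1=7178/867, M2=-21010/867, M3=9236/867, M4=-3176/867, M5=0
seg 0: a=-1, c=M0/2=0, d=(M1−M0)/(6·3)=3589/7803, b=Δ0−h0·(2M0+M1)/6=-4456/867
seg 1: a=-4, c=M1/2=3589/867, d=(M2−M1)/(6·1)=-1566/289, b=Δ1−h1·(2M1+M2)/6=6311/867
seg 2: a=2, c=M2/2=-10505/867, d=(M3−M2)/(6·1)=5041/867, b=Δ2−h2·(2M2+M3)/6=-605/867
seg 3: a=-5, c=M3/2=4618/867, d=(M4−M3)/(6·3)=-6206/7803, b=Δ3−h3·(2M3+M4)/6=-2164/289
seg 4: a=-1, c=M4/2=-1588/867, d=(M5−M4)/(6·3)=1588/7803, b=Δ4−h4·(2M4+M5)/6=866/289
t_q=13/2 → seg 3, τ=3/2; S=-5+-2164/289·τ+4618/867·τ²+-6206/7803·τ³=-8013/1156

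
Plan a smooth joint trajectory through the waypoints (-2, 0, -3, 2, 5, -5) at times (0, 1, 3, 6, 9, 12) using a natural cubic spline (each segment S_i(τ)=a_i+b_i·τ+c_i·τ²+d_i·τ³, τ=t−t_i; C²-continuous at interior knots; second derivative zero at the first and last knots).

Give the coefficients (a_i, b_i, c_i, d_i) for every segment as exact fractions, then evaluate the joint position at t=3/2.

Δ: Δ0=2, Δ1=-3/2, Δ2=5/3, Δ3=1, Δ4=-10/3
row 1: diag=6, rhs=-21; c'=1/3, d'=-7/2
row 2: denom=10−2·1/3=28/3; d'=(19−2·-7/2)/(28/3)=39/14
row 3: denom=12−3·9/28=309/28; d'=(-4−3·39/14)/(309/28)=-346/309
row 4: denom=12−3·28/103=1152/103; d'=(-26−3·-346/309)/(1152/103)=-583/288
back: M4=-583/288
back: M3=-346/309−28/103·-583/288=-41/72
back: M2=39/14−9/28·-41/72=95/32
back: M1=-7/2−1/3·95/32=-431/96
M: M0=0, M1=-431/96, M2=95/32, M3=-41/72, M4=-583/288, M5=0
seg 0: a=-2, c=M0/2=0, d=(M1−M0)/(6·1)=-431/576, b=Δ0−h0·(2M0+M1)/6=1583/576
seg 1: a=0, c=M1/2=-431/192, d=(M2−M1)/(6·2)=179/288, b=Δ1−h1·(2M1+M2)/6=145/288
seg 2: a=-3, c=M2/2=95/64, d=(M3−M2)/(6·3)=-1019/5184, b=Δ2−h2·(2M2+M3)/6=-293/288
seg 3: a=2, c=M3/2=-41/144, d=(M4−M3)/(6·3)=-419/5184, b=Δ3−h3·(2M3+M4)/6=1487/576
seg 4: a=5, c=M4/2=-583/576, d=(M5−M4)/(6·3)=583/5184, b=Δ4−h4·(2M4+M5)/6=-377/288
t_q=3/2 → seg 1, τ=1/2; S=0+145/288·τ+-431/192·τ²+179/288·τ³=-89/384

  seg 0: a=-2 b=1583/576 c=0 d=-431/576
  seg 1: a=0 b=145/288 c=-431/192 d=179/288
  seg 2: a=-3 b=-293/288 c=95/64 d=-1019/5184
  seg 3: a=2 b=1487/576 c=-41/144 d=-419/5184
  seg 4: a=5 b=-377/288 c=-583/576 d=583/5184
S(3/2) = -89/384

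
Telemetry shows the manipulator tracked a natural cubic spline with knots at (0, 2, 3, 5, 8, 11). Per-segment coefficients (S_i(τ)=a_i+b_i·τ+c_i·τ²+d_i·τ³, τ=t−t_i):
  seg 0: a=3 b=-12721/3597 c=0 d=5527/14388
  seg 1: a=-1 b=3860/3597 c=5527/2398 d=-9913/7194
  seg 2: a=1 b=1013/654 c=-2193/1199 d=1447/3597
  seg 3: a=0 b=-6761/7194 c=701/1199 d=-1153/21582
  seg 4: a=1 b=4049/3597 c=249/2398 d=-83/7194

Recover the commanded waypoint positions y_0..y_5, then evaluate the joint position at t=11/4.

y_0 = S_0(0) = a_0 = 3
y_1 = S_1(0) = a_1 = -1
y_2 = S_2(0) = a_2 = 1
y_3 = S_3(0) = a_3 = 0
y_4 = S_4(0) = a_4 = 1
y_5 = S_4(3) = 5
t_q=11/4 is in segment 1 (τ=3/4); S_1(τ)=79803/153472

y_0=3 y_1=-1 y_2=1 y_3=0 y_4=1 y_5=5
S(11/4) = 79803/153472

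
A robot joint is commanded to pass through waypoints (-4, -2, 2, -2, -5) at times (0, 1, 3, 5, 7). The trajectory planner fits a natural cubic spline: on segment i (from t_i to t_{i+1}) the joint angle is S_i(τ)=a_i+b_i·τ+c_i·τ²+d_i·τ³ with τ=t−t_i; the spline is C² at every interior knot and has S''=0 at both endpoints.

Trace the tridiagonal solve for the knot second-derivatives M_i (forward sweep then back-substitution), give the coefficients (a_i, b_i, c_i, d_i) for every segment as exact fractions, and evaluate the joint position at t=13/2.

  seg 0: a=-4 b=295/164 c=0 d=33/164
  seg 1: a=-2 b=197/82 c=99/164 d=-33/82
  seg 2: a=2 b=-1/82 c=-297/164 d=67/164
  seg 3: a=-2 b=-193/82 c=105/164 d=-35/328
S(13/2) = -11677/2624

Δ: Δ0=2, Δ1=2, Δ2=-2, Δ3=-3/2
row 1: diag=6, rhs=0; c'=1/3, d'=0
row 2: denom=8−2·1/3=22/3; d'=(-24−2·0)/(22/3)=-36/11
row 3: denom=8−2·3/11=82/11; d'=(3−2·-36/11)/(82/11)=105/82
back: M3=105/82
back: M2=-36/11−3/11·105/82=-297/82
back: M1=0−1/3·-297/82=99/82
M: M0=0, M1=99/82, M2=-297/82, M3=105/82, M4=0
seg 0: a=-4, c=M0/2=0, d=(M1−M0)/(6·1)=33/164, b=Δ0−h0·(2M0+M1)/6=295/164
seg 1: a=-2, c=M1/2=99/164, d=(M2−M1)/(6·2)=-33/82, b=Δ1−h1·(2M1+M2)/6=197/82
seg 2: a=2, c=M2/2=-297/164, d=(M3−M2)/(6·2)=67/164, b=Δ2−h2·(2M2+M3)/6=-1/82
seg 3: a=-2, c=M3/2=105/164, d=(M4−M3)/(6·2)=-35/328, b=Δ3−h3·(2M3+M4)/6=-193/82
t_q=13/2 → seg 3, τ=3/2; S=-2+-193/82·τ+105/164·τ²+-35/328·τ³=-11677/2624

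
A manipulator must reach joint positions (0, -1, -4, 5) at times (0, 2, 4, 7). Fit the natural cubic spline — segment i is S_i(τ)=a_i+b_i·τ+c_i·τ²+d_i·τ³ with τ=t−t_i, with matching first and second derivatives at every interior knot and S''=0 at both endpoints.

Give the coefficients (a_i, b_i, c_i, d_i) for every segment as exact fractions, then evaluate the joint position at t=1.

  seg 0: a=0 b=0 c=0 d=-1/8
  seg 1: a=-1 b=-3/2 c=-3/4 d=3/8
  seg 2: a=-4 b=0 c=3/2 d=-1/6
S(1) = -1/8

Δ: Δ0=-1/2, Δ1=-3/2, Δ2=3
row 1: diag=8, rhs=-6; c'=1/4, d'=-3/4
row 2: denom=10−2·1/4=19/2; d'=(27−2·-3/4)/(19/2)=3
back: M2=3
back: M1=-3/4−1/4·3=-3/2
M: M0=0, M1=-3/2, M2=3, M3=0
seg 0: a=0, c=M0/2=0, d=(M1−M0)/(6·2)=-1/8, b=Δ0−h0·(2M0+M1)/6=0
seg 1: a=-1, c=M1/2=-3/4, d=(M2−M1)/(6·2)=3/8, b=Δ1−h1·(2M1+M2)/6=-3/2
seg 2: a=-4, c=M2/2=3/2, d=(M3−M2)/(6·3)=-1/6, b=Δ2−h2·(2M2+M3)/6=0
t_q=1 → seg 0, τ=1; S=0+0·τ+0·τ²+-1/8·τ³=-1/8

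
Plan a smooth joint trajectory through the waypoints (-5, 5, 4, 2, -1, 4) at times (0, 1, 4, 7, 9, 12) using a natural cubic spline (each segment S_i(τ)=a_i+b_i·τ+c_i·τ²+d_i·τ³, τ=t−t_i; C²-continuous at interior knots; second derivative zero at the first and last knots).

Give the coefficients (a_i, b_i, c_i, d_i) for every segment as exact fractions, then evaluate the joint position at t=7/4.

  seg 0: a=-5 b=14555/1272 c=0 d=-1835/1272
  seg 1: a=5 b=4525/636 c=-1835/424 d=2347/3816
  seg 2: a=4 b=-2857/1272 c=64/53 d=-2599/11448
  seg 3: a=2 b=-719/636 c=-1063/1272 d=69/212
  seg 4: a=-1 b=-361/636 c=1421/1272 d=-1421/11448
S(7/4) = 221461/27136

Δ: Δ0=10, Δ1=-1/3, Δ2=-2/3, Δ3=-3/2, Δ4=5/3
row 1: diag=8, rhs=-62; c'=3/8, d'=-31/4
row 2: denom=12−3·3/8=87/8; d'=(-2−3·-31/4)/(87/8)=170/87
row 3: denom=10−3·8/29=266/29; d'=(-5−3·170/87)/(266/29)=-45/38
row 4: denom=10−2·29/133=1272/133; d'=(19−2·-45/38)/(1272/133)=1421/636
back: M4=1421/636
back: M3=-45/38−29/133·1421/636=-1063/636
back: M2=170/87−8/29·-1063/636=128/53
back: M1=-31/4−3/8·128/53=-1835/212
M: M0=0, M1=-1835/212, M2=128/53, M3=-1063/636, M4=1421/636, M5=0
seg 0: a=-5, c=M0/2=0, d=(M1−M0)/(6·1)=-1835/1272, b=Δ0−h0·(2M0+M1)/6=14555/1272
seg 1: a=5, c=M1/2=-1835/424, d=(M2−M1)/(6·3)=2347/3816, b=Δ1−h1·(2M1+M2)/6=4525/636
seg 2: a=4, c=M2/2=64/53, d=(M3−M2)/(6·3)=-2599/11448, b=Δ2−h2·(2M2+M3)/6=-2857/1272
seg 3: a=2, c=M3/2=-1063/1272, d=(M4−M3)/(6·2)=69/212, b=Δ3−h3·(2M3+M4)/6=-719/636
seg 4: a=-1, c=M4/2=1421/1272, d=(M5−M4)/(6·3)=-1421/11448, b=Δ4−h4·(2M4+M5)/6=-361/636
t_q=7/4 → seg 1, τ=3/4; S=5+4525/636·τ+-1835/424·τ²+2347/3816·τ³=221461/27136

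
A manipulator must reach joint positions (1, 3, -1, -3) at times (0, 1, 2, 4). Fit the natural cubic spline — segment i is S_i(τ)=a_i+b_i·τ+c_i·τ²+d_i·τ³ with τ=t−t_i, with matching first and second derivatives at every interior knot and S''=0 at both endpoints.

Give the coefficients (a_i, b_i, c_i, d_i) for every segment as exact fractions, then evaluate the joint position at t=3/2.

Δ: Δ0=2, Δ1=-4, Δ2=-1
row 1: diag=4, rhs=-36; c'=1/4, d'=-9
row 2: denom=6−1·1/4=23/4; d'=(18−1·-9)/(23/4)=108/23
back: M2=108/23
back: M1=-9−1/4·108/23=-234/23
M: M0=0, M1=-234/23, M2=108/23, M3=0
seg 0: a=1, c=M0/2=0, d=(M1−M0)/(6·1)=-39/23, b=Δ0−h0·(2M0+M1)/6=85/23
seg 1: a=3, c=M1/2=-117/23, d=(M2−M1)/(6·1)=57/23, b=Δ1−h1·(2M1+M2)/6=-32/23
seg 2: a=-1, c=M2/2=54/23, d=(M3−M2)/(6·2)=-9/23, b=Δ2−h2·(2M2+M3)/6=-95/23
t_q=3/2 → seg 1, τ=1/2; S=3+-32/23·τ+-117/23·τ²+57/23·τ³=247/184

  seg 0: a=1 b=85/23 c=0 d=-39/23
  seg 1: a=3 b=-32/23 c=-117/23 d=57/23
  seg 2: a=-1 b=-95/23 c=54/23 d=-9/23
S(3/2) = 247/184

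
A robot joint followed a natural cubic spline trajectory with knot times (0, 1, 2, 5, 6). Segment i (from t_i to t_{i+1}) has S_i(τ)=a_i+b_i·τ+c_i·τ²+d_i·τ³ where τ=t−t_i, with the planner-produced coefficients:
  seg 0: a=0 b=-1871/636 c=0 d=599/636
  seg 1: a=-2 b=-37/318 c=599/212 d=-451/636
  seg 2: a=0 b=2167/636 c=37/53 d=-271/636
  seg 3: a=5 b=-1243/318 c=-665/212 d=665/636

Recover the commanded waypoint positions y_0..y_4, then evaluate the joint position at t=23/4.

y_0 = S_0(0) = a_0 = 0
y_1 = S_1(0) = a_1 = -2
y_2 = S_2(0) = a_2 = 0
y_3 = S_3(0) = a_3 = 5
y_4 = S_3(1) = -1
t_q=23/4 is in segment 3 (τ=3/4); S_3(τ)=10109/13568

y_0=0 y_1=-2 y_2=0 y_3=5 y_4=-1
S(23/4) = 10109/13568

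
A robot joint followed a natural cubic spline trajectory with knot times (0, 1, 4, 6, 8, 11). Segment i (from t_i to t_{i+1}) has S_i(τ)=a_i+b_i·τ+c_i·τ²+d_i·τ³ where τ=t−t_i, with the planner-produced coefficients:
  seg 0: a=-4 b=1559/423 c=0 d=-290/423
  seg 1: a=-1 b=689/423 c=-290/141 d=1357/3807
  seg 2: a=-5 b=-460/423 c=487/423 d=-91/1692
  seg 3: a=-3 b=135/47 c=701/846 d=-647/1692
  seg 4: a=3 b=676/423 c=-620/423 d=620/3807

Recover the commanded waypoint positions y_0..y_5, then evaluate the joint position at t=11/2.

y_0 = S_0(0) = a_0 = -4
y_1 = S_1(0) = a_1 = -1
y_2 = S_2(0) = a_2 = -5
y_3 = S_3(0) = a_3 = -3
y_4 = S_4(0) = a_4 = 3
y_5 = S_4(3) = -1
t_q=11/2 is in segment 2 (τ=3/2); S_2(τ)=-19051/4512

y_0=-4 y_1=-1 y_2=-5 y_3=-3 y_4=3 y_5=-1
S(11/2) = -19051/4512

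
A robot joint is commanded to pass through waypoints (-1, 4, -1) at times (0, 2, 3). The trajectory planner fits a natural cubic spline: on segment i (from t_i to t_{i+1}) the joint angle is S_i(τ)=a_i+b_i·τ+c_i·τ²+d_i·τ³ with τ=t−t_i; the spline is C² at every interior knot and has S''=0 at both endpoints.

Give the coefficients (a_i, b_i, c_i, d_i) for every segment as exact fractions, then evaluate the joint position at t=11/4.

  seg 0: a=-1 b=5 c=0 d=-5/8
  seg 1: a=4 b=-5/2 c=-15/4 d=5/4
S(11/4) = 139/256

Δ: Δ0=5/2, Δ1=-5
row 1: diag=6, rhs=-45; c'=1/6, d'=-15/2
back: M1=-15/2
M: M0=0, M1=-15/2, M2=0
seg 0: a=-1, c=M0/2=0, d=(M1−M0)/(6·2)=-5/8, b=Δ0−h0·(2M0+M1)/6=5
seg 1: a=4, c=M1/2=-15/4, d=(M2−M1)/(6·1)=5/4, b=Δ1−h1·(2M1+M2)/6=-5/2
t_q=11/4 → seg 1, τ=3/4; S=4+-5/2·τ+-15/4·τ²+5/4·τ³=139/256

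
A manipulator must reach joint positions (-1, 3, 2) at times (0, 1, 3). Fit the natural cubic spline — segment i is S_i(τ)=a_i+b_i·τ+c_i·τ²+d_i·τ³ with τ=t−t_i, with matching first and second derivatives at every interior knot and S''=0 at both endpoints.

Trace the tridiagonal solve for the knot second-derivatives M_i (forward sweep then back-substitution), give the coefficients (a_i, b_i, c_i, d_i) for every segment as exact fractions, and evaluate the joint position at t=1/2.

  seg 0: a=-1 b=19/4 c=0 d=-3/4
  seg 1: a=3 b=5/2 c=-9/4 d=3/8
S(1/2) = 41/32

Δ: Δ0=4, Δ1=-1/2
row 1: diag=6, rhs=-27; c'=1/3, d'=-9/2
back: M1=-9/2
M: M0=0, M1=-9/2, M2=0
seg 0: a=-1, c=M0/2=0, d=(M1−M0)/(6·1)=-3/4, b=Δ0−h0·(2M0+M1)/6=19/4
seg 1: a=3, c=M1/2=-9/4, d=(M2−M1)/(6·2)=3/8, b=Δ1−h1·(2M1+M2)/6=5/2
t_q=1/2 → seg 0, τ=1/2; S=-1+19/4·τ+0·τ²+-3/4·τ³=41/32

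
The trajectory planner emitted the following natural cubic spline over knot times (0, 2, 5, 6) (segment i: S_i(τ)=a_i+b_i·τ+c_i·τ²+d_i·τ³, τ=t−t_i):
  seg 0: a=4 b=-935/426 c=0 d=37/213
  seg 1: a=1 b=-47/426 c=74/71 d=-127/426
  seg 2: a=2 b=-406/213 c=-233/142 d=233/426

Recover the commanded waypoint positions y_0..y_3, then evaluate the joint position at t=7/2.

y_0 = S_0(0) = a_0 = 4
y_1 = S_1(0) = a_1 = 1
y_2 = S_2(0) = a_2 = 2
y_3 = S_2(1) = -1
t_q=7/2 is in segment 1 (τ=3/2); S_1(τ)=2469/1136

y_0=4 y_1=1 y_2=2 y_3=-1
S(7/2) = 2469/1136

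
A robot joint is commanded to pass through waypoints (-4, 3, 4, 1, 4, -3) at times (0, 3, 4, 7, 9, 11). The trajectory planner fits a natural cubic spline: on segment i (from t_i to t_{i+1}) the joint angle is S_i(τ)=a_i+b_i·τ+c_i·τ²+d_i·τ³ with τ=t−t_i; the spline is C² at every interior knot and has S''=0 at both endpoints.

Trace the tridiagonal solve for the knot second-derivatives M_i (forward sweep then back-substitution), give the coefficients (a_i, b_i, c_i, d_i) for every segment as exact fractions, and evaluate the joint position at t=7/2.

Δ: Δ0=7/3, Δ1=1, Δ2=-1, Δ3=3/2, Δ4=-7/2
row 1: diag=8, rhs=-8; c'=1/8, d'=-1
row 2: denom=8−1·1/8=63/8; d'=(-12−1·-1)/(63/8)=-88/63
row 3: denom=10−3·8/21=62/7; d'=(15−3·-88/63)/(62/7)=13/6
row 4: denom=8−2·7/31=234/31; d'=(-30−2·13/6)/(234/31)=-3193/702
back: M4=-3193/702
back: M3=13/6−7/31·-3193/702=1121/351
back: M2=-88/63−8/21·1121/351=-2752/1053
back: M1=-1−1/8·-2752/1053=-709/1053
M: M0=0, M1=-709/1053, M2=-2752/1053, M3=1121/351, M4=-3193/702, M5=0
seg 0: a=-4, c=M0/2=0, d=(M1−M0)/(6·3)=-709/18954, b=Δ0−h0·(2M0+M1)/6=5623/2106
seg 1: a=3, c=M1/2=-709/2106, d=(M2−M1)/(6·1)=-227/702, b=Δ1−h1·(2M1+M2)/6=1748/1053
seg 2: a=4, c=M2/2=-1376/1053, d=(M3−M2)/(6·3)=6115/18954, b=Δ2−h2·(2M2+M3)/6=35/2106
seg 3: a=1, c=M3/2=1121/702, d=(M4−M3)/(6·2)=-5435/8424, b=Δ3−h3·(2M3+M4)/6=934/1053
seg 4: a=4, c=M4/2=-3193/1404, d=(M5−M4)/(6·2)=3193/8424, b=Δ4−h4·(2M4+M5)/6=-985/2106
t_q=7/2 → seg 1, τ=1/2; S=3+1748/1053·τ+-709/2106·τ²+-227/702·τ³=62429/16848

  seg 0: a=-4 b=5623/2106 c=0 d=-709/18954
  seg 1: a=3 b=1748/1053 c=-709/2106 d=-227/702
  seg 2: a=4 b=35/2106 c=-1376/1053 d=6115/18954
  seg 3: a=1 b=934/1053 c=1121/702 d=-5435/8424
  seg 4: a=4 b=-985/2106 c=-3193/1404 d=3193/8424
S(7/2) = 62429/16848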